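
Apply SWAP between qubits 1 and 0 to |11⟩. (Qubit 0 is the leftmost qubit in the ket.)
|11⟩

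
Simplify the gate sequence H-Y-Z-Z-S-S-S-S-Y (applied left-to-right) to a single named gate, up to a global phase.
H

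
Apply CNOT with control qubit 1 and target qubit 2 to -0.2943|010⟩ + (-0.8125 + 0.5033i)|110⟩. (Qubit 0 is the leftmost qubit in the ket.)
-0.2943|011⟩ + (-0.8125 + 0.5033i)|111⟩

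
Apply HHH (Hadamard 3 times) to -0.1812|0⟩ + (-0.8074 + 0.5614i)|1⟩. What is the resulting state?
(-0.699 + 0.397i)|0⟩ + (0.4428 - 0.397i)|1⟩

H² = I, so H^3 = H: a single Hadamard. With (a, b) = (-0.1812, (-0.8074 + 0.5614i)), H gives ((a + b)/√2, (a − b)/√2) = ((-0.699 + 0.397i), (0.4428 - 0.397i)).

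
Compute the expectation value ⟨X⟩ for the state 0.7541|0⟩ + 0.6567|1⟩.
0.9904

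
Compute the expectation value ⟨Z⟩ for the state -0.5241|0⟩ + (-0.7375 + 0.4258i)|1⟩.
-0.4505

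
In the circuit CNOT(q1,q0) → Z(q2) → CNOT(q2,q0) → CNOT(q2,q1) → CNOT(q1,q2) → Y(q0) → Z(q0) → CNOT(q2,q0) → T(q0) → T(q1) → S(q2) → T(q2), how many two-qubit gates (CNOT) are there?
5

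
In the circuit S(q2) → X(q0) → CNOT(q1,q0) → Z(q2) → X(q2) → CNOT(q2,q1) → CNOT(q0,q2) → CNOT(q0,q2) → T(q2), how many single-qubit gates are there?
5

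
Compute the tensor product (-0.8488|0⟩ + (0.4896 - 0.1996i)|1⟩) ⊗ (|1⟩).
-0.8488|01⟩ + (0.4896 - 0.1996i)|11⟩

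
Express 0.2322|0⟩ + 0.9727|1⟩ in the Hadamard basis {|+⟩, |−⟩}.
0.852|+⟩ - 0.5236|−⟩

With |ψ⟩ = α|0⟩ + β|1⟩, the Hadamard-basis coefficients are ⟨+|ψ⟩ = (α + β)/√2 and ⟨−|ψ⟩ = (α − β)/√2.
Here α = 0.2322, β = 0.9727: (α + β)/√2 = 0.852, (α − β)/√2 = -0.5236.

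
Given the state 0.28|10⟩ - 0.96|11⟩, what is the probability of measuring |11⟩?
0.9216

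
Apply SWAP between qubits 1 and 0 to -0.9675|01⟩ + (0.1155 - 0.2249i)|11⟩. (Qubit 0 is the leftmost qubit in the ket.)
-0.9675|10⟩ + (0.1155 - 0.2249i)|11⟩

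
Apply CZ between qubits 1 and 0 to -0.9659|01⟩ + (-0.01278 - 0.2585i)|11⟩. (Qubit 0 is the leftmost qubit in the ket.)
-0.9659|01⟩ + (0.01278 + 0.2585i)|11⟩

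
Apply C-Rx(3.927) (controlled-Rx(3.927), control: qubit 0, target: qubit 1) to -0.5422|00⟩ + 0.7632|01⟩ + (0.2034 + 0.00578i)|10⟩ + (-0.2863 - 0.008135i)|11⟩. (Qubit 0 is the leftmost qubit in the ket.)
-0.5422|00⟩ + 0.7632|01⟩ + (-0.08535 + 0.2623i)|10⟩ + (0.1149 - 0.1848i)|11⟩

C-Rx(3.927) leaves the control-|0⟩ kets |00⟩, |01⟩ unchanged and applies Rx(3.927) to qubit 1 on the control-|1⟩ pair (|10⟩, |11⟩).
Rx(3.927) = [[cos(θ/2), −i·sin(θ/2)], [−i·sin(θ/2), cos(θ/2)]]; θ = 3.927, cos(θ/2) ≈ -0.382688, sin(θ/2) ≈ 0.923878.
With a = amp(|10⟩) = (0.2034 + 0.00578i) and b = amp(|11⟩) = (-0.2863 - 0.008135i):
new amp(|10⟩) = (-0.382688)·a + (-0.923878i)·b = (-0.08535 + 0.2623i)
new amp(|11⟩) = (-0.923878i)·a + (-0.382688)·b = (0.1149 - 0.1848i)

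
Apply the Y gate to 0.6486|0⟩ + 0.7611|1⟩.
-0.7611i|0⟩ + 0.6486i|1⟩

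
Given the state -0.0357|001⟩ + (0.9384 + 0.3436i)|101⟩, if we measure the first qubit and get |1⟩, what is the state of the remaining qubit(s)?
(0.939 + 0.3438i)|01⟩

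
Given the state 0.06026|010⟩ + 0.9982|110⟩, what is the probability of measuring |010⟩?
0.003631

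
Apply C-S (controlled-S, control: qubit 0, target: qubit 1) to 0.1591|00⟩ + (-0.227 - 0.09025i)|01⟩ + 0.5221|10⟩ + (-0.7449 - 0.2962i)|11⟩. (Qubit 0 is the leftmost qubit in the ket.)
0.1591|00⟩ + (-0.227 - 0.09025i)|01⟩ + 0.5221|10⟩ + (0.2962 - 0.7449i)|11⟩

C-S leaves the control-|0⟩ kets |00⟩, |01⟩ unchanged and applies S to qubit 1 on the control-|1⟩ pair (|10⟩, |11⟩).
S = [[1, 0], [0, i]].
With a = amp(|10⟩) = 0.5221 and b = amp(|11⟩) = (-0.7449 - 0.2962i):
new amp(|10⟩) = (1)·a = 0.5221
new amp(|11⟩) = (i)·b = (0.2962 - 0.7449i)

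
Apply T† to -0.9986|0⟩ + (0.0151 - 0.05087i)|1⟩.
-0.9986|0⟩ + (-0.02529 - 0.04665i)|1⟩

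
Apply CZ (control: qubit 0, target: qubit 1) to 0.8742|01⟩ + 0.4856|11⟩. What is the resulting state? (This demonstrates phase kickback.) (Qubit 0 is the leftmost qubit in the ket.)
0.8742|01⟩ - 0.4856|11⟩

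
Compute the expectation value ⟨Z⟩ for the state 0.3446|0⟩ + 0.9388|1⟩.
-0.7626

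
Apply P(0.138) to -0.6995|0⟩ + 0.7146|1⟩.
-0.6995|0⟩ + (0.7078 + 0.0983i)|1⟩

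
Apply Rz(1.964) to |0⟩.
(0.5554 - 0.8316i)|0⟩

Rz(1.964) = [[e^(−iθ/2), 0], [0, e^(iθ/2)]] with e^(±iθ/2) = cos(θ/2) ± i·sin(θ/2); θ = 1.964, cos(θ/2) ≈ 0.55536, sin(θ/2) ≈ 0.83161.
With a = amp(|0⟩) = 1 and b = amp(|1⟩) = 0:
new amp(|0⟩) = (0.55536 - 0.83161i)·a = (0.5554 - 0.8316i)
new amp(|1⟩) = (0.55536 + 0.83161i)·b = 0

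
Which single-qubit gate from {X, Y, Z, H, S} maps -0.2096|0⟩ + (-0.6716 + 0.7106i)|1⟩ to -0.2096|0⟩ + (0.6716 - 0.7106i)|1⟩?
Z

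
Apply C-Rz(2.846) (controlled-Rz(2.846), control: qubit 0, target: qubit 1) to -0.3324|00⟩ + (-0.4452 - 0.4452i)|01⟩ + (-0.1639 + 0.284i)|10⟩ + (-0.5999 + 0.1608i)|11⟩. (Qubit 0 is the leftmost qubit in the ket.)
-0.3324|00⟩ + (-0.4452 - 0.4452i)|01⟩ + (0.2568 + 0.2039i)|10⟩ + (-0.2474 - 0.5697i)|11⟩

C-Rz(2.846) leaves the control-|0⟩ kets |00⟩, |01⟩ unchanged and applies Rz(2.846) to qubit 1 on the control-|1⟩ pair (|10⟩, |11⟩).
Rz(2.846) = [[e^(−iθ/2), 0], [0, e^(iθ/2)]] with e^(±iθ/2) = cos(θ/2) ± i·sin(θ/2); θ = 2.846, cos(θ/2) ≈ 0.147259, sin(θ/2) ≈ 0.989098.
With a = amp(|10⟩) = (-0.1639 + 0.284i) and b = amp(|11⟩) = (-0.5999 + 0.1608i):
new amp(|10⟩) = (0.147259 - 0.989098i)·a = (0.2568 + 0.2039i)
new amp(|11⟩) = (0.147259 + 0.989098i)·b = (-0.2474 - 0.5697i)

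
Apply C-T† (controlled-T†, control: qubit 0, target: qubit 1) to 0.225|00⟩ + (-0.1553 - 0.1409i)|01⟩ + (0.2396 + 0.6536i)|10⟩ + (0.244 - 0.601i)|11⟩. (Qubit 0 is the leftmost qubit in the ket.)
0.225|00⟩ + (-0.1553 - 0.1409i)|01⟩ + (0.2396 + 0.6536i)|10⟩ + (-0.2524 - 0.5975i)|11⟩

C-T† leaves the control-|0⟩ kets |00⟩, |01⟩ unchanged and applies T† to qubit 1 on the control-|1⟩ pair (|10⟩, |11⟩).
T† = [[1, 0], [0, (1/√2 - (1/√2)i)]].
With a = amp(|10⟩) = (0.2396 + 0.6536i) and b = amp(|11⟩) = (0.244 - 0.601i):
new amp(|10⟩) = (1)·a = (0.2396 + 0.6536i)
new amp(|11⟩) = (1/√2 - (1/√2)i)·b = (-0.2524 - 0.5975i)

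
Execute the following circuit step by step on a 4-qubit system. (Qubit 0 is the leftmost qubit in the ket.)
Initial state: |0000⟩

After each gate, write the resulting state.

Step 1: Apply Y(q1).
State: i|0100⟩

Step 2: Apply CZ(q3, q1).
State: i|0100⟩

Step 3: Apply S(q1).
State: -|0100⟩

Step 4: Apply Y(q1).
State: i|0000⟩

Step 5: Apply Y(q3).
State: -|0001⟩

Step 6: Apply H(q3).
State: -1/√2|0000⟩ + 1/√2|0001⟩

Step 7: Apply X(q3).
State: 1/√2|0000⟩ - 1/√2|0001⟩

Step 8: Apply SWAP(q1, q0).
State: 1/√2|0000⟩ - 1/√2|0001⟩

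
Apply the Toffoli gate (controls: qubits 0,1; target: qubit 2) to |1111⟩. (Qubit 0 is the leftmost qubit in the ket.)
|1101⟩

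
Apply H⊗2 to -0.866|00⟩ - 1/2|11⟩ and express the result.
-0.683|00⟩ - 0.183|01⟩ - 0.183|10⟩ - 0.683|11⟩

H⊗2 gives amp(|y⟩) = (1/2) Σ_x (−1)^(x·y) amp(|x⟩), where x·y is the number of positions in which both x and y have a 1.
|00⟩: (-0.866 - 1/2)/2 = -0.683
|01⟩: (-0.866 + 1/2)/2 = -0.183
|10⟩: (-0.866 + 1/2)/2 = -0.183
|11⟩: (-0.866 - 1/2)/2 = -0.683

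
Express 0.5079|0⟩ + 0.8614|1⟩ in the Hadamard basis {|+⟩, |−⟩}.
0.9682|+⟩ - 0.25|−⟩

With |ψ⟩ = α|0⟩ + β|1⟩, the Hadamard-basis coefficients are ⟨+|ψ⟩ = (α + β)/√2 and ⟨−|ψ⟩ = (α − β)/√2.
Here α = 0.5079, β = 0.8614: (α + β)/√2 = 0.9682, (α − β)/√2 = -0.25.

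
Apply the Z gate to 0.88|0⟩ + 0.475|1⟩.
0.88|0⟩ - 0.475|1⟩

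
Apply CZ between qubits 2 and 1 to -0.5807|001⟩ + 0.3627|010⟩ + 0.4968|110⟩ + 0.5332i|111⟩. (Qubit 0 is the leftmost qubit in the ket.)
-0.5807|001⟩ + 0.3627|010⟩ + 0.4968|110⟩ - 0.5332i|111⟩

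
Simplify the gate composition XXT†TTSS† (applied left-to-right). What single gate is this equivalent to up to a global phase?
T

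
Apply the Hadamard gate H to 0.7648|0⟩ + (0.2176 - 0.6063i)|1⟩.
(0.6947 - 0.4287i)|0⟩ + (0.3869 + 0.4287i)|1⟩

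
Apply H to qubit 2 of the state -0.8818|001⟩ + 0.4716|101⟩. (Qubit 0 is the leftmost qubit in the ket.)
-0.6235|000⟩ + 0.6235|001⟩ + 0.3335|100⟩ - 0.3335|101⟩

H on qubit 2 mixes each pair of kets that differ only in qubit 2: amplitudes (a, b) of (|…0…⟩, |…1…⟩) become ((a + b)/√2, (a − b)/√2). Kets absent from the input have amplitude 0.
(|000⟩, |001⟩): (a, b) = (0, -0.8818) → (-0.6235, 0.6235)
(|100⟩, |101⟩): (a, b) = (0, 0.4716) → (0.3335, -0.3335)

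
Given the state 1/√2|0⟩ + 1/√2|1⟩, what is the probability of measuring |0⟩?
1/2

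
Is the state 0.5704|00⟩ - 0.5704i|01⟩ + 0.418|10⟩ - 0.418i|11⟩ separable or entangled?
Separable

Writing the state as a|00⟩ + b|01⟩ + c|10⟩ + d|11⟩, it is a product state iff ad − bc = 0.
Here (a, b, c, d) = (0.5704, -0.5704i, 0.418, -0.418i): ad − bc = (0.5704)(-0.418i) − (-0.5704i)(0.418) = 0, so the state is separable.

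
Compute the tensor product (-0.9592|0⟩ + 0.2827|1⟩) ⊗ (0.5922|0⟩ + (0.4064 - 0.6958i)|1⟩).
-0.568|00⟩ + (-0.3898 + 0.6674i)|01⟩ + 0.1674|10⟩ + (0.1149 - 0.1967i)|11⟩

amp(|b₁b₂…⟩) = product of the factor amplitudes for bits b₁, b₂, …; only kets whose every factor amplitude is nonzero survive.
|00⟩: (-0.9592)(0.5922) = -0.568
|01⟩: (-0.9592)(0.4064 - 0.6958i) = (-0.3898 + 0.6674i)
|10⟩: (0.2827)(0.5922) = 0.1674
|11⟩: (0.2827)(0.4064 - 0.6958i) = (0.1149 - 0.1967i)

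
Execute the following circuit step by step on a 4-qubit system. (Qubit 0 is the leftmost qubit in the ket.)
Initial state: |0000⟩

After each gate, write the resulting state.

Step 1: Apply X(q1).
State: |0100⟩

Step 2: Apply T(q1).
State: (1/√2 + (1/√2)i)|0100⟩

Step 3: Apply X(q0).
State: (1/√2 + (1/√2)i)|1100⟩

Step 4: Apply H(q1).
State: (1/2 + (1/2)i)|1000⟩ + (-1/2 - (1/2)i)|1100⟩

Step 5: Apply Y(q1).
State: (-1/2 + (1/2)i)|1000⟩ + (-1/2 + (1/2)i)|1100⟩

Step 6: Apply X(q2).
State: (-1/2 + (1/2)i)|1010⟩ + (-1/2 + (1/2)i)|1110⟩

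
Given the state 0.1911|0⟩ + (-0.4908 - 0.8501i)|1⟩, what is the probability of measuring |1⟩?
0.9636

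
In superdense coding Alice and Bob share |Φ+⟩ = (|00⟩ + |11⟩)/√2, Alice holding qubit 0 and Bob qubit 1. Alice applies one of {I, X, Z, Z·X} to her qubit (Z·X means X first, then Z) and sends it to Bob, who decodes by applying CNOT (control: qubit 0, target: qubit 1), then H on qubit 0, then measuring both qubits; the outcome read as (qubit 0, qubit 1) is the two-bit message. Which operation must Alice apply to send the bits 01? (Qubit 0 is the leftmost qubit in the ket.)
X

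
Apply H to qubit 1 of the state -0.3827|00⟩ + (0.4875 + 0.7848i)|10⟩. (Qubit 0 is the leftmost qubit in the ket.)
-0.2706|00⟩ - 0.2706|01⟩ + (0.3447 + 0.5549i)|10⟩ + (0.3447 + 0.5549i)|11⟩

H on qubit 1 mixes each pair of kets that differ only in qubit 1: amplitudes (a, b) of (|…0…⟩, |…1…⟩) become ((a + b)/√2, (a − b)/√2). Kets absent from the input have amplitude 0.
(|00⟩, |01⟩): (a, b) = (-0.3827, 0) → (-0.2706, -0.2706)
(|10⟩, |11⟩): (a, b) = ((0.4875 + 0.7848i), 0) → ((0.3447 + 0.5549i), (0.3447 + 0.5549i))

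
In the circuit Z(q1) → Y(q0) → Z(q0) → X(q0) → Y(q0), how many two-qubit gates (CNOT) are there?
0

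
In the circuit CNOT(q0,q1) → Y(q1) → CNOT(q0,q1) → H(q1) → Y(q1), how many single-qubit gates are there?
3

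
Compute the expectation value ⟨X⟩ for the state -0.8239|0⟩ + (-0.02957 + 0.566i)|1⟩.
0.04873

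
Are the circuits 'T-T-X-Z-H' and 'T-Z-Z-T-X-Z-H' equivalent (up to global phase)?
Yes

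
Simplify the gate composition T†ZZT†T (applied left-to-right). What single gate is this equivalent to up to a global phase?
T†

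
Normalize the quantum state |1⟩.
|1⟩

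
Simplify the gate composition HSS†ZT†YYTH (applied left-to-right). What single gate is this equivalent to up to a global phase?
X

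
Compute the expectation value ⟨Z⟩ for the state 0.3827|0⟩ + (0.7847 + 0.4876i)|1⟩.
-0.707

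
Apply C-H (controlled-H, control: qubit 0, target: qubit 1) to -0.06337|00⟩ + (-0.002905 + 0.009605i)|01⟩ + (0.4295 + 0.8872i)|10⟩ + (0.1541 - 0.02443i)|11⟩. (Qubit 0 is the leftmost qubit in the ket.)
-0.06337|00⟩ + (-0.002905 + 0.009605i)|01⟩ + (0.4127 + 0.6101i)|10⟩ + (0.1947 + 0.6446i)|11⟩

C-H leaves the control-|0⟩ kets |00⟩, |01⟩ unchanged and applies H to qubit 1 on the control-|1⟩ pair (|10⟩, |11⟩).
H = [[1/√2, 1/√2], [1/√2, -1/√2]].
With a = amp(|10⟩) = (0.4295 + 0.8872i) and b = amp(|11⟩) = (0.1541 - 0.02443i):
new amp(|10⟩) = (1/√2)·a + (1/√2)·b = (0.4127 + 0.6101i)
new amp(|11⟩) = (1/√2)·a + (-1/√2)·b = (0.1947 + 0.6446i)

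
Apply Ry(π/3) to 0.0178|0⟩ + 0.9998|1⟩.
-0.4845|0⟩ + 0.8748|1⟩

Ry(π/3) = [[cos(θ/2), −sin(θ/2)], [sin(θ/2), cos(θ/2)]]; θ = π/3, cos(θ/2) ≈ 0.866025, sin(θ/2) ≈ 0.5.
With a = amp(|0⟩) = 0.0178 and b = amp(|1⟩) = 0.9998:
new amp(|0⟩) = (0.866025)·a + (-0.5)·b = -0.4845
new amp(|1⟩) = (0.5)·a + (0.866025)·b = 0.8748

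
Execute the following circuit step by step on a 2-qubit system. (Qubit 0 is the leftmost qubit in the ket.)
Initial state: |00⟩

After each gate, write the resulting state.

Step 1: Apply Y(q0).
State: i|10⟩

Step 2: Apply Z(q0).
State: -i|10⟩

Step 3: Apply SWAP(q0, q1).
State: -i|01⟩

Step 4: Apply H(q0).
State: -(1/√2)i|01⟩ - (1/√2)i|11⟩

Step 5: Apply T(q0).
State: -(1/√2)i|01⟩ + (1/2 - (1/2)i)|11⟩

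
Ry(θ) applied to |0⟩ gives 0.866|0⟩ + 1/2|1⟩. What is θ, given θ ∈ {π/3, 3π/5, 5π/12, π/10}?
π/3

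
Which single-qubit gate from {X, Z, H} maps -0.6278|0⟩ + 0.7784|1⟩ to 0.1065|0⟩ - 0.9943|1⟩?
H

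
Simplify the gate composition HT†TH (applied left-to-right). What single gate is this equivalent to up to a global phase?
I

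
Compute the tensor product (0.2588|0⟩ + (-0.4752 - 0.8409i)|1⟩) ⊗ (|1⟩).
0.2588|01⟩ + (-0.4752 - 0.8409i)|11⟩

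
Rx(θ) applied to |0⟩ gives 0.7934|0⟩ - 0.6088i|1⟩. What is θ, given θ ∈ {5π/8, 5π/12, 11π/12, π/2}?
5π/12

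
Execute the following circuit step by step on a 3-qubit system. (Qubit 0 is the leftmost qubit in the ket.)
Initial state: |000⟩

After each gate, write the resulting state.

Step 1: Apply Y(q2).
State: i|001⟩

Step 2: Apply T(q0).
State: i|001⟩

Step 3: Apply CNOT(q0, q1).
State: i|001⟩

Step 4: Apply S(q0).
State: i|001⟩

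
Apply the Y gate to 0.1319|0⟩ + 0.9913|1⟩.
-0.9913i|0⟩ + 0.1319i|1⟩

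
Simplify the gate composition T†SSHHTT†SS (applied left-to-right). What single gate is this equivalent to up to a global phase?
T†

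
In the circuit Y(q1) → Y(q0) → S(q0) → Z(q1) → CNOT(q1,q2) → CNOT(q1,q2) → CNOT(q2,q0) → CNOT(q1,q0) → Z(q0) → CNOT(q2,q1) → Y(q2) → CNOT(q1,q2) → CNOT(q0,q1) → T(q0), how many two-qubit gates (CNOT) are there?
7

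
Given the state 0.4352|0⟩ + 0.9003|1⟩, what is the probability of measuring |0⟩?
0.1894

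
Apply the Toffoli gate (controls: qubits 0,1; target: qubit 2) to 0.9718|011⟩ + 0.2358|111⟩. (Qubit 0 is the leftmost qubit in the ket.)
0.9718|011⟩ + 0.2358|110⟩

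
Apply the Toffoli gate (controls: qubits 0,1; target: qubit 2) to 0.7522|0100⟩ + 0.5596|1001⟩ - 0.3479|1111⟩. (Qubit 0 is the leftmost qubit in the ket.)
0.7522|0100⟩ + 0.5596|1001⟩ - 0.3479|1101⟩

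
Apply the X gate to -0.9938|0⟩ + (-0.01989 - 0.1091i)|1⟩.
(-0.01989 - 0.1091i)|0⟩ - 0.9938|1⟩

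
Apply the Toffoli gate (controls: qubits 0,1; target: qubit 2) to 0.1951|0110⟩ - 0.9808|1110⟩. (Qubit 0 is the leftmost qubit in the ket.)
0.1951|0110⟩ - 0.9808|1100⟩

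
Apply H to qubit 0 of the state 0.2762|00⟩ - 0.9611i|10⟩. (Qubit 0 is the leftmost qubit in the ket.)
(0.1953 - 0.6796i)|00⟩ + (0.1953 + 0.6796i)|10⟩

H on qubit 0 mixes each pair of kets that differ only in qubit 0: amplitudes (a, b) of (|…0…⟩, |…1…⟩) become ((a + b)/√2, (a − b)/√2). Kets absent from the input have amplitude 0.
(|00⟩, |10⟩): (a, b) = (0.2762, -0.9611i) → ((0.1953 - 0.6796i), (0.1953 + 0.6796i))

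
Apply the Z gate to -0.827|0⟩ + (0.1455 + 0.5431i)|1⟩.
-0.827|0⟩ + (-0.1455 - 0.5431i)|1⟩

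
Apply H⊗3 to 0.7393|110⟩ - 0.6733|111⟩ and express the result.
0.02333|000⟩ + 0.4994|001⟩ - 0.02333|010⟩ - 0.4994|011⟩ - 0.02333|100⟩ - 0.4994|101⟩ + 0.02333|110⟩ + 0.4994|111⟩

H⊗3 gives amp(|y⟩) = (1/2√2) Σ_x (−1)^(x·y) amp(|x⟩), where x·y is the number of positions in which both x and y have a 1.
|000⟩: (0.7393 - 0.6733)/(2√2) = 0.02333
|001⟩: (0.7393 + 0.6733)/(2√2) = 0.4994
|010⟩: (-0.7393 + 0.6733)/(2√2) = -0.02333
|011⟩: (-0.7393 - 0.6733)/(2√2) = -0.4994
|100⟩: (-0.7393 + 0.6733)/(2√2) = -0.02333
|101⟩: (-0.7393 - 0.6733)/(2√2) = -0.4994
|110⟩: (0.7393 - 0.6733)/(2√2) = 0.02333
|111⟩: (0.7393 + 0.6733)/(2√2) = 0.4994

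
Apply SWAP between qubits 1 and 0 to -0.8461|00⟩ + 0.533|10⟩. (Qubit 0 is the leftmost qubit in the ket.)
-0.8461|00⟩ + 0.533|01⟩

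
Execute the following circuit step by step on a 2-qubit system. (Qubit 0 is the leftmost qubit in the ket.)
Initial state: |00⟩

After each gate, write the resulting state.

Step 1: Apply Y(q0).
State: i|10⟩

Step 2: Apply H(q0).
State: (1/√2)i|00⟩ - (1/√2)i|10⟩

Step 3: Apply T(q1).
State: (1/√2)i|00⟩ - (1/√2)i|10⟩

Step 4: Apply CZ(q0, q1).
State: (1/√2)i|00⟩ - (1/√2)i|10⟩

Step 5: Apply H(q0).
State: i|10⟩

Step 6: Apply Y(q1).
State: -|11⟩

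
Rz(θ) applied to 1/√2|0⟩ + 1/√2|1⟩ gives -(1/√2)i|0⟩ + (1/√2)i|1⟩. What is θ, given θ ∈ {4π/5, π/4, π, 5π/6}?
π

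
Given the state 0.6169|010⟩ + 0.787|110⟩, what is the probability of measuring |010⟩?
0.3806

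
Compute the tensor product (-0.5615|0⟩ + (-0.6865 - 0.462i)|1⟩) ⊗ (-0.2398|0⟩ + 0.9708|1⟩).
0.1346|00⟩ - 0.5451|01⟩ + (0.1646 + 0.1108i)|10⟩ + (-0.6665 - 0.4485i)|11⟩

amp(|b₁b₂…⟩) = product of the factor amplitudes for bits b₁, b₂, …; only kets whose every factor amplitude is nonzero survive.
|00⟩: (-0.5615)(-0.2398) = 0.1346
|01⟩: (-0.5615)(0.9708) = -0.5451
|10⟩: (-0.6865 - 0.462i)(-0.2398) = (0.1646 + 0.1108i)
|11⟩: (-0.6865 - 0.462i)(0.9708) = (-0.6665 - 0.4485i)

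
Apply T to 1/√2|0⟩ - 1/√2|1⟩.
1/√2|0⟩ + (-1/2 - (1/2)i)|1⟩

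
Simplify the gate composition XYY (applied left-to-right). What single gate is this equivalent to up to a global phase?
X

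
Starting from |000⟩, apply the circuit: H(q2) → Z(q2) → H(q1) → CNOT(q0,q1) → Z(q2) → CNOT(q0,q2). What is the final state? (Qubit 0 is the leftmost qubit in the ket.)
1/2|000⟩ + 1/2|001⟩ + 1/2|010⟩ + 1/2|011⟩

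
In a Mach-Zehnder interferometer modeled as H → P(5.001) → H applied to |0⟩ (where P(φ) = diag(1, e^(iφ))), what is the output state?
(0.6423 - 0.4793i)|0⟩ + (0.3577 + 0.4793i)|1⟩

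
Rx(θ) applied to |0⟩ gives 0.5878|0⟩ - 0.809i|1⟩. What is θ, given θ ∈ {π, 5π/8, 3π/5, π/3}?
3π/5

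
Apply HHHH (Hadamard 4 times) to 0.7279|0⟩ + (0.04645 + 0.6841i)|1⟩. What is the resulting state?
0.7279|0⟩ + (0.04645 + 0.6841i)|1⟩

H² = I, so an even number of Hadamards cancels: H^4 = I and the state is unchanged.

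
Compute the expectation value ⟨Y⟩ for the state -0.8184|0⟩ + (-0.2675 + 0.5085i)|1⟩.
-0.8323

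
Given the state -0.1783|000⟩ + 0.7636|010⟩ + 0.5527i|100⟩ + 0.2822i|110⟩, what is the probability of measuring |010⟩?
0.5831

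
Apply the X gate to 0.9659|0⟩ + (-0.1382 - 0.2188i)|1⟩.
(-0.1382 - 0.2188i)|0⟩ + 0.9659|1⟩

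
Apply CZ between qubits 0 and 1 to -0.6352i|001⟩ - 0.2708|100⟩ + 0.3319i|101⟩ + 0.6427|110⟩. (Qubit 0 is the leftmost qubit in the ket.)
-0.6352i|001⟩ - 0.2708|100⟩ + 0.3319i|101⟩ - 0.6427|110⟩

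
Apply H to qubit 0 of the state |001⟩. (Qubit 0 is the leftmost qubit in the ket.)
1/√2|001⟩ + 1/√2|101⟩

H on qubit 0 mixes each pair of kets that differ only in qubit 0: amplitudes (a, b) of (|…0…⟩, |…1…⟩) become ((a + b)/√2, (a − b)/√2). Kets absent from the input have amplitude 0.
(|001⟩, |101⟩): (a, b) = (1, 0) → (1/√2, 1/√2)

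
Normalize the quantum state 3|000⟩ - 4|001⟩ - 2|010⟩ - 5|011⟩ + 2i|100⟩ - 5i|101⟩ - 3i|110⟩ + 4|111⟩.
0.2887|000⟩ - 0.3849|001⟩ - 0.1925|010⟩ - 0.4811|011⟩ + 0.1925i|100⟩ - 0.4811i|101⟩ - 0.2887i|110⟩ + 0.3849|111⟩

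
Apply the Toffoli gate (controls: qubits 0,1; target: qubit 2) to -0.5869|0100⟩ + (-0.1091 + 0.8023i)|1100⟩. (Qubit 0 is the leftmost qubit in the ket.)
-0.5869|0100⟩ + (-0.1091 + 0.8023i)|1110⟩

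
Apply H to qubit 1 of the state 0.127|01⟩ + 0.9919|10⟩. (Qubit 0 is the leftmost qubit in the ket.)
0.0898|00⟩ - 0.0898|01⟩ + 0.7014|10⟩ + 0.7014|11⟩

H on qubit 1 mixes each pair of kets that differ only in qubit 1: amplitudes (a, b) of (|…0…⟩, |…1…⟩) become ((a + b)/√2, (a − b)/√2). Kets absent from the input have amplitude 0.
(|00⟩, |01⟩): (a, b) = (0, 0.127) → (0.0898, -0.0898)
(|10⟩, |11⟩): (a, b) = (0.9919, 0) → (0.7014, 0.7014)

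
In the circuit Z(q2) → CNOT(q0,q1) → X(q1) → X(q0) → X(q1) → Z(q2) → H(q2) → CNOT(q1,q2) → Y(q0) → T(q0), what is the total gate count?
10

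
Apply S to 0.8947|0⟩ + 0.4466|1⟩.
0.8947|0⟩ + 0.4466i|1⟩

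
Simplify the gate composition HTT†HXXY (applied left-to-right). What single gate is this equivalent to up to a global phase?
Y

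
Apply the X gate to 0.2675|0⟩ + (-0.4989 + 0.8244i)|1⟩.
(-0.4989 + 0.8244i)|0⟩ + 0.2675|1⟩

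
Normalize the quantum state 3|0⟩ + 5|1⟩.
0.5145|0⟩ + 0.8575|1⟩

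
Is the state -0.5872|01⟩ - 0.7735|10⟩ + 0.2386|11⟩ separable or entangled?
Entangled

Writing the state as a|00⟩ + b|01⟩ + c|10⟩ + d|11⟩, it is a product state iff ad − bc = 0.
Here (a, b, c, d) = (0, -0.5872, -0.7735, 0.2386): ad − bc = (0)(0.2386) − (-0.5872)(-0.7735) = -0.4542 ≠ 0, so the state is entangled.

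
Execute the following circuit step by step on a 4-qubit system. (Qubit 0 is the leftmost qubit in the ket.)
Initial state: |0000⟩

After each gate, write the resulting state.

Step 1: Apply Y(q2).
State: i|0010⟩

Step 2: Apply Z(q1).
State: i|0010⟩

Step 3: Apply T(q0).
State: i|0010⟩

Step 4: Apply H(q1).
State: (1/√2)i|0010⟩ + (1/√2)i|0110⟩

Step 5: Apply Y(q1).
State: 1/√2|0010⟩ - 1/√2|0110⟩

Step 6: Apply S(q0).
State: 1/√2|0010⟩ - 1/√2|0110⟩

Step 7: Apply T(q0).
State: 1/√2|0010⟩ - 1/√2|0110⟩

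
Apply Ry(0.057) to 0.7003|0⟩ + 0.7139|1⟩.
0.6797|0⟩ + 0.7336|1⟩

Ry(0.057) = [[cos(θ/2), −sin(θ/2)], [sin(θ/2), cos(θ/2)]]; θ = 0.057, cos(θ/2) ≈ 0.999594, sin(θ/2) ≈ 0.0284961.
With a = amp(|0⟩) = 0.7003 and b = amp(|1⟩) = 0.7139:
new amp(|0⟩) = (0.999594)·a + (-0.0284961)·b = 0.6797
new amp(|1⟩) = (0.0284961)·a + (0.999594)·b = 0.7336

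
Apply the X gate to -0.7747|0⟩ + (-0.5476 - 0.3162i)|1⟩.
(-0.5476 - 0.3162i)|0⟩ - 0.7747|1⟩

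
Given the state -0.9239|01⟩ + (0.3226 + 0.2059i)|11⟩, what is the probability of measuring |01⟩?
0.8536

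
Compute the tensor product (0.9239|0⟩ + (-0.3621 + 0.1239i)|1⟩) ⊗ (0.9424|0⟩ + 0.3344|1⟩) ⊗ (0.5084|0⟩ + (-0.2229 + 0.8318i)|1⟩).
0.4427|000⟩ + (-0.1941 + 0.7242i)|001⟩ + 0.1571|010⟩ + (-0.06887 + 0.257i)|011⟩ + (-0.1735 + 0.05936i)|100⟩ + (-0.02106 - 0.3099i)|101⟩ + (-0.06156 + 0.02106i)|110⟩ + (-0.007473 - 0.11i)|111⟩

amp(|b₁b₂…⟩) = product of the factor amplitudes for bits b₁, b₂, …; only kets whose every factor amplitude is nonzero survive.
|000⟩: (0.9239)(0.9424)(0.5084) = 0.4427
|001⟩: (0.9239)(0.9424)(-0.2229 + 0.8318i) = (-0.1941 + 0.7242i)
|010⟩: (0.9239)(0.3344)(0.5084) = 0.1571
|011⟩: (0.9239)(0.3344)(-0.2229 + 0.8318i) = (-0.06887 + 0.257i)
|100⟩: (-0.3621 + 0.1239i)(0.9424)(0.5084) = (-0.1735 + 0.05936i)
|101⟩: (-0.3621 + 0.1239i)(0.9424)(-0.2229 + 0.8318i) = (-0.02106 - 0.3099i)
|110⟩: (-0.3621 + 0.1239i)(0.3344)(0.5084) = (-0.06156 + 0.02106i)
|111⟩: (-0.3621 + 0.1239i)(0.3344)(-0.2229 + 0.8318i) = (-0.007473 - 0.11i)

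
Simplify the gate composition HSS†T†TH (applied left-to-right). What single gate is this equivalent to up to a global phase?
I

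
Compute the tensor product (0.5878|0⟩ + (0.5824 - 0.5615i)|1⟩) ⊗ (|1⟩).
0.5878|01⟩ + (0.5824 - 0.5615i)|11⟩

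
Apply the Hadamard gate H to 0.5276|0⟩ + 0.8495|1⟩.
0.9738|0⟩ - 0.2276|1⟩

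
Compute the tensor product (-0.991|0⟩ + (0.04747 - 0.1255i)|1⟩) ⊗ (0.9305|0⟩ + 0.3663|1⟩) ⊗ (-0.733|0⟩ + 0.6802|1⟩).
0.6759|000⟩ - 0.6272|001⟩ + 0.2661|010⟩ - 0.2469|011⟩ + (-0.03238 + 0.0856i)|100⟩ + (0.03005 - 0.07943i)|101⟩ + (-0.01275 + 0.0337i)|110⟩ + (0.01183 - 0.03127i)|111⟩

amp(|b₁b₂…⟩) = product of the factor amplitudes for bits b₁, b₂, …; only kets whose every factor amplitude is nonzero survive.
|000⟩: (-0.991)(0.9305)(-0.733) = 0.6759
|001⟩: (-0.991)(0.9305)(0.6802) = -0.6272
|010⟩: (-0.991)(0.3663)(-0.733) = 0.2661
|011⟩: (-0.991)(0.3663)(0.6802) = -0.2469
|100⟩: (0.04747 - 0.1255i)(0.9305)(-0.733) = (-0.03238 + 0.0856i)
|101⟩: (0.04747 - 0.1255i)(0.9305)(0.6802) = (0.03005 - 0.07943i)
|110⟩: (0.04747 - 0.1255i)(0.3663)(-0.733) = (-0.01275 + 0.0337i)
|111⟩: (0.04747 - 0.1255i)(0.3663)(0.6802) = (0.01183 - 0.03127i)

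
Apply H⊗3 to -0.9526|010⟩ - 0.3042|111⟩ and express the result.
-0.4443|000⟩ - 0.2292|001⟩ + 0.4443|010⟩ + 0.2292|011⟩ - 0.2292|100⟩ - 0.4443|101⟩ + 0.2292|110⟩ + 0.4443|111⟩

H⊗3 gives amp(|y⟩) = (1/2√2) Σ_x (−1)^(x·y) amp(|x⟩), where x·y is the number of positions in which both x and y have a 1.
|000⟩: (-0.9526 - 0.3042)/(2√2) = -0.4443
|001⟩: (-0.9526 + 0.3042)/(2√2) = -0.2292
|010⟩: (0.9526 + 0.3042)/(2√2) = 0.4443
|011⟩: (0.9526 - 0.3042)/(2√2) = 0.2292
|100⟩: (-0.9526 + 0.3042)/(2√2) = -0.2292
|101⟩: (-0.9526 - 0.3042)/(2√2) = -0.4443
|110⟩: (0.9526 - 0.3042)/(2√2) = 0.2292
|111⟩: (0.9526 + 0.3042)/(2√2) = 0.4443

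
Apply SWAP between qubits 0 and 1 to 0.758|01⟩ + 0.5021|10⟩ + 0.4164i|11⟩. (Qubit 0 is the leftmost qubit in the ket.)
0.5021|01⟩ + 0.758|10⟩ + 0.4164i|11⟩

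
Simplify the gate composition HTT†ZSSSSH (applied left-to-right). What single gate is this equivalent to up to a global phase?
X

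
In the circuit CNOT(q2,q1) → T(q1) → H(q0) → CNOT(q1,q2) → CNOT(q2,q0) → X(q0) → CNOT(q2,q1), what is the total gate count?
7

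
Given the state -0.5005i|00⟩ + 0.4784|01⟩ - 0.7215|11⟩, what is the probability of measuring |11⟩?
0.5206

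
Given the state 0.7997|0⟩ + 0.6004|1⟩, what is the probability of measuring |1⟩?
0.3605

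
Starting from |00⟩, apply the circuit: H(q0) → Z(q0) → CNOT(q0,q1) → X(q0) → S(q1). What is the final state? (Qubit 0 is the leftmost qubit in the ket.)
-(1/√2)i|01⟩ + 1/√2|10⟩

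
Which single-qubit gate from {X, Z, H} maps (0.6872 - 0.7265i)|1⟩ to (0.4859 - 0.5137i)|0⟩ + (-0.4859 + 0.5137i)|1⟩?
H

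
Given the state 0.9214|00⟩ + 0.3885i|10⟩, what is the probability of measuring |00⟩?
0.849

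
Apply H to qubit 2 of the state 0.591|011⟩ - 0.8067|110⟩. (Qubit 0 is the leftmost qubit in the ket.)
0.4179|010⟩ - 0.4179|011⟩ - 0.5704|110⟩ - 0.5704|111⟩

H on qubit 2 mixes each pair of kets that differ only in qubit 2: amplitudes (a, b) of (|…0…⟩, |…1…⟩) become ((a + b)/√2, (a − b)/√2). Kets absent from the input have amplitude 0.
(|010⟩, |011⟩): (a, b) = (0, 0.591) → (0.4179, -0.4179)
(|110⟩, |111⟩): (a, b) = (-0.8067, 0) → (-0.5704, -0.5704)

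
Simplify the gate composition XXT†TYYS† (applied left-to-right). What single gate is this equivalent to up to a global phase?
S†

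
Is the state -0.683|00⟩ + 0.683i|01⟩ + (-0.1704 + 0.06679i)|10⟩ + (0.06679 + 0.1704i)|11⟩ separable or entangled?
Separable

Writing the state as a|00⟩ + b|01⟩ + c|10⟩ + d|11⟩, it is a product state iff ad − bc = 0.
Here (a, b, c, d) = (-0.683, 0.683i, (-0.1704 + 0.06679i), (0.06679 + 0.1704i)): ad − bc = (-0.683)(0.06679 + 0.1704i) − (0.683i)(-0.1704 + 0.06679i) = 0, so the state is separable.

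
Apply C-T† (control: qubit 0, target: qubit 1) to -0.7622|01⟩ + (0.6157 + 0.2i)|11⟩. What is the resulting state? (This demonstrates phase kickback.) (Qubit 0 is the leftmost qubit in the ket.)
-0.7622|01⟩ + (0.5768 - 0.2939i)|11⟩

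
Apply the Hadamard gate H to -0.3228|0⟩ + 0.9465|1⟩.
0.441|0⟩ - 0.8975|1⟩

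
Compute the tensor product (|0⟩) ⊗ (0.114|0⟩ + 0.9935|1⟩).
0.114|00⟩ + 0.9935|01⟩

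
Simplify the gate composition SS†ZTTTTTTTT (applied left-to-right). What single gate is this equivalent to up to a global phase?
Z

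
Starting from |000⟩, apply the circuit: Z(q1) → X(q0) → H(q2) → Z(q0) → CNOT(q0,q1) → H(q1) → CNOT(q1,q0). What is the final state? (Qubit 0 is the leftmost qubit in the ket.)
1/2|010⟩ + 1/2|011⟩ - 1/2|100⟩ - 1/2|101⟩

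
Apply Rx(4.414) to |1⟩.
-0.8044i|0⟩ - 0.5941|1⟩

Rx(4.414) = [[cos(θ/2), −i·sin(θ/2)], [−i·sin(θ/2), cos(θ/2)]]; θ = 4.414, cos(θ/2) ≈ -0.594146, sin(θ/2) ≈ 0.804357.
With a = amp(|0⟩) = 0 and b = amp(|1⟩) = 1:
new amp(|0⟩) = (-0.594146)·a + (-0.804357i)·b = -0.8044i
new amp(|1⟩) = (-0.804357i)·a + (-0.594146)·b = -0.5941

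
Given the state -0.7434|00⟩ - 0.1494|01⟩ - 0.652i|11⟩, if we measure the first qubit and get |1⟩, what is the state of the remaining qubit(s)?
-i|1⟩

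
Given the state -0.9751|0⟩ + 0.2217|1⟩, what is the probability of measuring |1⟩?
0.04915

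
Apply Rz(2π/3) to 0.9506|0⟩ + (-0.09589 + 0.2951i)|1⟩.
(0.4753 - 0.8232i)|0⟩ + (-0.3035 + 0.06451i)|1⟩

Rz(2π/3) = [[e^(−iθ/2), 0], [0, e^(iθ/2)]] with e^(±iθ/2) = cos(θ/2) ± i·sin(θ/2); θ = 2π/3, cos(θ/2) ≈ 0.5, sin(θ/2) ≈ 0.866025.
With a = amp(|0⟩) = 0.9506 and b = amp(|1⟩) = (-0.09589 + 0.2951i):
new amp(|0⟩) = (0.5 - 0.866025i)·a = (0.4753 - 0.8232i)
new amp(|1⟩) = (0.5 + 0.866025i)·b = (-0.3035 + 0.06451i)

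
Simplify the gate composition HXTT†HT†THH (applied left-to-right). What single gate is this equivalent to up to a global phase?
Z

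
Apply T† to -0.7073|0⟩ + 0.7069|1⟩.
-0.7073|0⟩ + (0.4999 - 0.4999i)|1⟩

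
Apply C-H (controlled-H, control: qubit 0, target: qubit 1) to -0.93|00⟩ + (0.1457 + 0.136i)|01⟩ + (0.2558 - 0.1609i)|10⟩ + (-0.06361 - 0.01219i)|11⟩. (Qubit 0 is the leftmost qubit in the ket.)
-0.93|00⟩ + (0.1457 + 0.136i)|01⟩ + (0.1359 - 0.1224i)|10⟩ + (0.2259 - 0.1052i)|11⟩

C-H leaves the control-|0⟩ kets |00⟩, |01⟩ unchanged and applies H to qubit 1 on the control-|1⟩ pair (|10⟩, |11⟩).
H = [[1/√2, 1/√2], [1/√2, -1/√2]].
With a = amp(|10⟩) = (0.2558 - 0.1609i) and b = amp(|11⟩) = (-0.06361 - 0.01219i):
new amp(|10⟩) = (1/√2)·a + (1/√2)·b = (0.1359 - 0.1224i)
new amp(|11⟩) = (1/√2)·a + (-1/√2)·b = (0.2259 - 0.1052i)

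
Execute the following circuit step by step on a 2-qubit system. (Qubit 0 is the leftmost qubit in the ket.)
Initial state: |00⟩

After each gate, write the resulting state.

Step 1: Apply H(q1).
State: 1/√2|00⟩ + 1/√2|01⟩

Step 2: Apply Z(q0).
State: 1/√2|00⟩ + 1/√2|01⟩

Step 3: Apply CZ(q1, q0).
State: 1/√2|00⟩ + 1/√2|01⟩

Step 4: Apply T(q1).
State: 1/√2|00⟩ + (1/2 + (1/2)i)|01⟩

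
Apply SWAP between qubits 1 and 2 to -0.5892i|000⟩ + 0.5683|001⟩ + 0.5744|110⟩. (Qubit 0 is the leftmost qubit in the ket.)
-0.5892i|000⟩ + 0.5683|010⟩ + 0.5744|101⟩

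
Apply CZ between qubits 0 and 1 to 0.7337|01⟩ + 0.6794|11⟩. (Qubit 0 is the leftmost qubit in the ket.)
0.7337|01⟩ - 0.6794|11⟩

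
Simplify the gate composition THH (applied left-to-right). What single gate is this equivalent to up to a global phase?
T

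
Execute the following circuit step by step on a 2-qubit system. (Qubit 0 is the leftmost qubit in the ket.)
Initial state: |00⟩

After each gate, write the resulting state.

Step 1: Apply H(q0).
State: 1/√2|00⟩ + 1/√2|10⟩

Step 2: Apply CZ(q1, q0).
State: 1/√2|00⟩ + 1/√2|10⟩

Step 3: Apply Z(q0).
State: 1/√2|00⟩ - 1/√2|10⟩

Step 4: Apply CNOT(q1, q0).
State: 1/√2|00⟩ - 1/√2|10⟩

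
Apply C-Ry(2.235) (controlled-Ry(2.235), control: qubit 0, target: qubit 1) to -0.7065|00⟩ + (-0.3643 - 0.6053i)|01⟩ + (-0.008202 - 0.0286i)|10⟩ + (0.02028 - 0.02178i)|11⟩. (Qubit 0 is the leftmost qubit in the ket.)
-0.7065|00⟩ + (-0.3643 - 0.6053i)|01⟩ + (-0.02182 + 0.007056i)|10⟩ + (0.001508 - 0.03525i)|11⟩

C-Ry(2.235) leaves the control-|0⟩ kets |00⟩, |01⟩ unchanged and applies Ry(2.235) to qubit 1 on the control-|1⟩ pair (|10⟩, |11⟩).
Ry(2.235) = [[cos(θ/2), −sin(θ/2)], [sin(θ/2), cos(θ/2)]]; θ = 2.235, cos(θ/2) ≈ 0.437931, sin(θ/2) ≈ 0.899008.
With a = amp(|10⟩) = (-0.008202 - 0.0286i) and b = amp(|11⟩) = (0.02028 - 0.02178i):
new amp(|10⟩) = (0.437931)·a + (-0.899008)·b = (-0.02182 + 0.007056i)
new amp(|11⟩) = (0.899008)·a + (0.437931)·b = (0.001508 - 0.03525i)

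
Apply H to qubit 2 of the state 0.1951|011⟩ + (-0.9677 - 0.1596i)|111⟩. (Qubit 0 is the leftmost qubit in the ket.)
0.138|010⟩ - 0.138|011⟩ + (-0.6843 - 0.1129i)|110⟩ + (0.6843 + 0.1129i)|111⟩

H on qubit 2 mixes each pair of kets that differ only in qubit 2: amplitudes (a, b) of (|…0…⟩, |…1…⟩) become ((a + b)/√2, (a − b)/√2). Kets absent from the input have amplitude 0.
(|010⟩, |011⟩): (a, b) = (0, 0.1951) → (0.138, -0.138)
(|110⟩, |111⟩): (a, b) = (0, (-0.9677 - 0.1596i)) → ((-0.6843 - 0.1129i), (0.6843 + 0.1129i))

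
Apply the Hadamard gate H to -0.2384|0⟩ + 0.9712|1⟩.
0.5182|0⟩ - 0.8553|1⟩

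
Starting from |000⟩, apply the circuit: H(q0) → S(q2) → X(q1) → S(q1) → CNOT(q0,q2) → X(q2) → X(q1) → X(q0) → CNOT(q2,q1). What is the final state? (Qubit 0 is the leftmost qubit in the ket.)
(1/√2)i|000⟩ + (1/√2)i|111⟩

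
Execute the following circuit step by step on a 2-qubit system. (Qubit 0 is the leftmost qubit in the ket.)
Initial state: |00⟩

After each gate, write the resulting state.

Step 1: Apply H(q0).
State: 1/√2|00⟩ + 1/√2|10⟩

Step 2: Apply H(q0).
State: |00⟩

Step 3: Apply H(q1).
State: 1/√2|00⟩ + 1/√2|01⟩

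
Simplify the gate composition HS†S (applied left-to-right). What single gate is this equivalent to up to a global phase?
H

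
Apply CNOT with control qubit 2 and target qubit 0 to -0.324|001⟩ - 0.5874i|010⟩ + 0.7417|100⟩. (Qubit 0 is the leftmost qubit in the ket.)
-0.5874i|010⟩ + 0.7417|100⟩ - 0.324|101⟩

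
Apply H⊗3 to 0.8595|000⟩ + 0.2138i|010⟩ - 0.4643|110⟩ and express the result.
(0.1397 + 0.07559i)|000⟩ + (0.1397 + 0.07559i)|001⟩ + (0.468 - 0.07559i)|010⟩ + (0.468 - 0.07559i)|011⟩ + (0.468 + 0.07559i)|100⟩ + (0.468 + 0.07559i)|101⟩ + (0.1397 - 0.07559i)|110⟩ + (0.1397 - 0.07559i)|111⟩

H⊗3 gives amp(|y⟩) = (1/2√2) Σ_x (−1)^(x·y) amp(|x⟩), where x·y is the number of positions in which both x and y have a 1.
|000⟩: (0.8595 + 0.2138i - 0.4643)/(2√2) = (0.1397 + 0.07559i)
|001⟩: (0.8595 + 0.2138i - 0.4643)/(2√2) = (0.1397 + 0.07559i)
|010⟩: (0.8595 - 0.2138i + 0.4643)/(2√2) = (0.468 - 0.07559i)
|011⟩: (0.8595 - 0.2138i + 0.4643)/(2√2) = (0.468 - 0.07559i)
|100⟩: (0.8595 + 0.2138i + 0.4643)/(2√2) = (0.468 + 0.07559i)
|101⟩: (0.8595 + 0.2138i + 0.4643)/(2√2) = (0.468 + 0.07559i)
|110⟩: (0.8595 - 0.2138i - 0.4643)/(2√2) = (0.1397 - 0.07559i)
|111⟩: (0.8595 - 0.2138i - 0.4643)/(2√2) = (0.1397 - 0.07559i)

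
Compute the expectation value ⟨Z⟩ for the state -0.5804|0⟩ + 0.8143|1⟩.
-0.3262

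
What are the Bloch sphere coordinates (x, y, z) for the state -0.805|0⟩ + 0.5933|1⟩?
(-0.9552, 0, 0.296)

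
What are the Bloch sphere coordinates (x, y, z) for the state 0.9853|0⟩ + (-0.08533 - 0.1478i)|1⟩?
(-0.1682, -0.2913, 0.9417)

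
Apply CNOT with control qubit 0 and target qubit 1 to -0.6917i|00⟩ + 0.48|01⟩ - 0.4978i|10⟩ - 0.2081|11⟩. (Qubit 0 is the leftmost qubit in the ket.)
-0.6917i|00⟩ + 0.48|01⟩ - 0.2081|10⟩ - 0.4978i|11⟩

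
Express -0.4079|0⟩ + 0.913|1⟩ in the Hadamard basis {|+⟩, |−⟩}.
0.3572|+⟩ - 0.934|−⟩

With |ψ⟩ = α|0⟩ + β|1⟩, the Hadamard-basis coefficients are ⟨+|ψ⟩ = (α + β)/√2 and ⟨−|ψ⟩ = (α − β)/√2.
Here α = -0.4079, β = 0.913: (α + β)/√2 = 0.3572, (α − β)/√2 = -0.934.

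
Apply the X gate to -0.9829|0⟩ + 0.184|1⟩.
0.184|0⟩ - 0.9829|1⟩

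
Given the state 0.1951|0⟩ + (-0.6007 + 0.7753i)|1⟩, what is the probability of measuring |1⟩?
0.9619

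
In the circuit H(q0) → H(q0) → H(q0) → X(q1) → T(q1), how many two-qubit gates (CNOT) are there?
0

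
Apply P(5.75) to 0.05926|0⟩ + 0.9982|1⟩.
0.05926|0⟩ + (0.8596 - 0.5074i)|1⟩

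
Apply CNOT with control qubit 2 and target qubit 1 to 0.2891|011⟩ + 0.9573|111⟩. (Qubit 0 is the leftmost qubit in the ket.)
0.2891|001⟩ + 0.9573|101⟩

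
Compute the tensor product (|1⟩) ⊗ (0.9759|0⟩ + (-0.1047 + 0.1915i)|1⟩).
0.9759|10⟩ + (-0.1047 + 0.1915i)|11⟩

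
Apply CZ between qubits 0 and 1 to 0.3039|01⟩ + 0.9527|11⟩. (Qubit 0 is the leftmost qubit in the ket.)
0.3039|01⟩ - 0.9527|11⟩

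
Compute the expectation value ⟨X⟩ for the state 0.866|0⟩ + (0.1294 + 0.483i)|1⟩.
0.2241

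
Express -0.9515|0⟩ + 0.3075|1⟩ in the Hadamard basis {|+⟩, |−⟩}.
-0.4554|+⟩ - 0.8902|−⟩

With |ψ⟩ = α|0⟩ + β|1⟩, the Hadamard-basis coefficients are ⟨+|ψ⟩ = (α + β)/√2 and ⟨−|ψ⟩ = (α − β)/√2.
Here α = -0.9515, β = 0.3075: (α + β)/√2 = -0.4554, (α − β)/√2 = -0.8902.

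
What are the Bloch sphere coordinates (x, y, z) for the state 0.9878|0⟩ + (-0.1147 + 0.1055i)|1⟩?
(-0.2266, 0.2084, 0.9515)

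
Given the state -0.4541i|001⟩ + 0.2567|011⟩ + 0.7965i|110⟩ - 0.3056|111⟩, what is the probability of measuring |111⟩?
0.09339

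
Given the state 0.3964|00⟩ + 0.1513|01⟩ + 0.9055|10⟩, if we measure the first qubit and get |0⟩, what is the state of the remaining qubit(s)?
0.9343|0⟩ + 0.3566|1⟩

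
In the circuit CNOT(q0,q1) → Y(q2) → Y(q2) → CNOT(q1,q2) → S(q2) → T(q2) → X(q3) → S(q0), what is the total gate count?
8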